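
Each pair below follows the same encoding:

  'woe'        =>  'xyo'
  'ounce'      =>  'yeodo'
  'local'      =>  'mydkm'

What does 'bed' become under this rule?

The shift depends on letter class: consonant w→x is +1, but vowel o→y is +10. The rule splits by letter class: vowels +10, consonants +1.
For bed: b(cons)+1=c, e(vowel)+10=o, d(cons)+1=e.

coe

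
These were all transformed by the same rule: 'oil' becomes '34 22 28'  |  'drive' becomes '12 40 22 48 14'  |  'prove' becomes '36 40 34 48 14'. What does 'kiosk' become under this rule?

With a=1..z=26, the number is 2·pos + 4.
On kiosk: k=11→26, i=9→22, o=15→34, s=19→42, k=11→26.

26 22 34 42 26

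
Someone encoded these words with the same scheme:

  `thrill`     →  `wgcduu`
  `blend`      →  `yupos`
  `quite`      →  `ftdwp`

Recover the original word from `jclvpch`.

t(19)→w(22) and h(7)→g(6) fit y≡23x+1 (mod 26); the inverse of 23 mod 26 is 17. Treating letters as 0–25, the rule is x ↦ 23x + 1 (mod 26).
Undoing it on jclvpch: j(9)→17·(9−1)≡6=g; c(2)→17·(2−1)≡17=r; l(11)→17·(11−1)≡14=o; v(21)→17·(21−1)≡2=c; p(15)→17·(15−1)≡4=e; c(2)→17·(2−1)≡17=r; h(7)→17·(7−1)≡24=y (all mod 26).

grocery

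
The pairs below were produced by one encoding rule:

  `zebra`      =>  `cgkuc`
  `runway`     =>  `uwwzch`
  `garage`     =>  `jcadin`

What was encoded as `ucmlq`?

Shifts by position in zebra: pos 0: z→c (+3), pos 1: e→g (+2), pos 2: b→k (+9), pos 3: r→u (+3), pos 4: a→c (+2) — repeating every 3. The shifts repeat in a cycle of length 3: positions 0,1,… shift by +3, +2, +9, then the pattern repeats.
Reversing it on ucmlq: u−3=r, c−2=a, m−9=d, l−3=i, q−2=o.

radio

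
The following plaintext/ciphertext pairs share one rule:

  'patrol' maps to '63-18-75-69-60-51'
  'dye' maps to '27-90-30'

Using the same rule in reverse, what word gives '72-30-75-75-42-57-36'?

The formula is n = 3×(alphabet index, a=1) + 15.
Decoding 72-30-75-75-42-57-36: 72→(72−15)÷3=19=s, 30→(30−15)÷3=5=e, 75→(75−15)÷3=20=t, 75→(75−15)÷3=20=t, 42→(42−15)÷3=9=i, 57→(57−15)÷3=14=n, 36→(36−15)÷3=7=g.

setting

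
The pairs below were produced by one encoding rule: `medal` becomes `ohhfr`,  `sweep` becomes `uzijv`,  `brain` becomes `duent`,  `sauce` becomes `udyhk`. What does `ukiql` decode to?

shelf

In medal: m→o is +2, e→h is +3, d→h is +4, a→f is +5 — the shift increases by 1 each position. Each letter shifts forward by (position + 2), i.e. 2, 3, 4, … — the shift grows by one for each successive letter.
Reversing it on ukiql: u−2=s, k−3=h, i−4=e, q−5=l, l−6=f.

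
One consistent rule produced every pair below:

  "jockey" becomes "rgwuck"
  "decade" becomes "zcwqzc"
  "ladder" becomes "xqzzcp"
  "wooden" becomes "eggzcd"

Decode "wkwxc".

cycle

Each letter's alphabet position (a=0..z=25) is mapped through 3·x+16 mod 26 — an affine cipher.
Reversing it on wkwxc: w(22)→9·(22−16)≡2=c; k(10)→9·(10−16)≡24=y; w(22)→9·(22−16)≡2=c; x(23)→9·(23−16)≡11=l; c(2)→9·(2−16)≡4=e (all mod 26).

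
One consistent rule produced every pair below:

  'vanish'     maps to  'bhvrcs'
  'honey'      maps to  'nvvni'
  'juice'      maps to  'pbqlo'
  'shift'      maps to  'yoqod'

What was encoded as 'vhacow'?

The shift increases by 1 at each position, starting from +6: 6, 7, 8, ….
Reversing it on vhacow: v−6=p, h−7=a, a−8=s, c−9=t, o−10=e, w−11=l.

pastel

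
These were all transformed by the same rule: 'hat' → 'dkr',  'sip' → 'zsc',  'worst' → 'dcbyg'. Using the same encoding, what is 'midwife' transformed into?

The output letters match the input read backwards, each shifted +10: hat reversed is tah. Two steps: reverse the string, then apply a Caesar shift of +10.
Applying it to midwife: reverse → efiwdim; then shift: e+10=o, f+10=p, i+10=s, w+10=g, d+10=n, i+10=s, m+10=w.

opsgnsw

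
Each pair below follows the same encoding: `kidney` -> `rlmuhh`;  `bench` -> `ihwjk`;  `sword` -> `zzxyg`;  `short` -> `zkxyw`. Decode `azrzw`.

twist

Shifts by position in kidney: pos 0: k→r (+7), pos 1: i→l (+3), pos 2: d→m (+9), pos 3: n→u (+7), pos 4: e→h (+3), pos 5: y→h (+9) — repeating every 3. The shifts repeat in a cycle of length 3: positions 0,1,… shift by +7, +3, +9, then the pattern repeats.
Decoding azrzw: a−7=t, z−3=w, r−9=i, z−7=s, w−3=t.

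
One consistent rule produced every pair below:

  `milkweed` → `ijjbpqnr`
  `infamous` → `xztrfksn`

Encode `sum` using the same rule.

The output letters match the input read backwards, each shifted +5: milkweed reversed is deewklim. Two steps: reverse the string, then apply a Caesar shift of +5.
For sum: reverse → mus; then shift: m+5=r, u+5=z, s+5=x.

rzx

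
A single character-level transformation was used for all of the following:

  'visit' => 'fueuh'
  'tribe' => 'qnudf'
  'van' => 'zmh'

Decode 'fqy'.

met

The output letters match the input read backwards, each shifted +12: visit reversed is tisiv. Two steps: reverse the string, then apply a Caesar shift of +12.
Undoing it on fqy: shift back: f−12=t, q−12=e, y−12=m → tem; then reverse → met.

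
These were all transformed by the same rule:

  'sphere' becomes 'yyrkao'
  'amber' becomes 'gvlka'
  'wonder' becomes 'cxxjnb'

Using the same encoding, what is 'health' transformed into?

nnkrcr

The shifts repeat in a cycle of length 3: positions 0,1,… shift by +6, +9, +10, then the pattern repeats.
On health: h+6=n, e+9=n, a+10=k, l+6=r, t+9=c, h+10=r.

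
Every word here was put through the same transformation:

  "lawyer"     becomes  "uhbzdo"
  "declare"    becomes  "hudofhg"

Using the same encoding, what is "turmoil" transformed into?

The output letters match the input read backwards, each shifted +3: lawyer reversed is reywal. Read the word backwards and shift each letter +3.
On turmoil: reverse → liomrut; then shift: l+3=o, i+3=l, o+3=r, m+3=p, r+3=u, u+3=x, t+3=w.

olrpuxw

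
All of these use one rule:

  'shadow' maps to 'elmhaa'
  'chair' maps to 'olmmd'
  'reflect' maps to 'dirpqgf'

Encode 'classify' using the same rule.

Shifts by position in shadow: pos 0: s→e (+12), pos 1: h→l (+4), pos 2: a→m (+12), pos 3: d→h (+4) — repeating every 2. It's a Vigenère-style cipher with numeric key [12,4]: position i shifts by key[i mod 2].
Applying it to classify: c+12=o, l+4=p, a+12=m, s+4=w, s+12=e, i+4=m, f+12=r, y+4=c.

opmwemrc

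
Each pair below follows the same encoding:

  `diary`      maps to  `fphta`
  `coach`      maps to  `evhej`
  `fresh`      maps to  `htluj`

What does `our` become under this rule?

vbt

Two shifts are in play — +7 for a/e/i/o/u, +2 for every other letter.
For our: o(vowel)+7=v, u(vowel)+7=b, r(cons)+2=t.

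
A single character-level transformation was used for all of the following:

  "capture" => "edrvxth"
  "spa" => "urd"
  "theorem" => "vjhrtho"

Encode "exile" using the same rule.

The shift depends on letter class: consonant c→e is +2, but vowel a→d is +3. The rule splits by letter class: vowels +3, consonants +2.
On exile: e(vowel)+3=h, x(cons)+2=z, i(vowel)+3=l, l(cons)+2=n, e(vowel)+3=h.

hzlnh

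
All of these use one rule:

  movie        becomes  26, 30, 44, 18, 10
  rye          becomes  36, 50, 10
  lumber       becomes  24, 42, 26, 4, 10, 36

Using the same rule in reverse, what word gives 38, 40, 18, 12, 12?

m(#13)→26 and o(#15)→30: differences scale by 2, so n = 2·pos + 0. Each letter becomes 2×(its alphabet position, a=1..z=26).
Reversing it on 38, 40, 18, 12, 12: 38→(38−0)÷2=19=s, 40→(40−0)÷2=20=t, 18→(18−0)÷2=9=i, 12→(12−0)÷2=6=f, 12→(12−0)÷2=6=f.

stiff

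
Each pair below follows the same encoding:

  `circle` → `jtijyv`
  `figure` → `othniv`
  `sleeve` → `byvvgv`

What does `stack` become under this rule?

c(2)→j(9) and i(8)→t(19) fit y≡19x+23 (mod 26); the inverse of 19 mod 26 is 11. Treating letters as 0–25, the rule is x ↦ 19x + 23 (mod 26).
On stack: s(18)→19·18+23≡1=b; t(19)→19·19+23≡20=u; a(0)→19·0+23≡23=x; c(2)→19·2+23≡9=j; k(10)→19·10+23≡5=f (all mod 26).

buxjf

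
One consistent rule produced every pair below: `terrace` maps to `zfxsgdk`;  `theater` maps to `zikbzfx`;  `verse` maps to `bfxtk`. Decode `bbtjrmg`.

Shifts by position in terrace: pos 0: t→z (+6), pos 1: e→f (+1), pos 2: r→x (+6), pos 3: r→s (+1) — repeating every 2. A repeating key of period 2 is used — shifts +6, +1 over and over.
Undoing it on bbtjrmg: b−6=v, b−1=a, t−6=n, j−1=i, r−6=l, m−1=l, g−6=a.

vanilla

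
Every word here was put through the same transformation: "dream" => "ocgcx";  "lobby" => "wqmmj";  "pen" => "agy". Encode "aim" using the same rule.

ckx

The shift depends on letter class: consonant d→o is +11, but vowel e→g is +2. Vowels shift forward by 2 and consonants shift forward by 11.
On aim: a(vowel)+2=c, i(vowel)+2=k, m(cons)+11=x.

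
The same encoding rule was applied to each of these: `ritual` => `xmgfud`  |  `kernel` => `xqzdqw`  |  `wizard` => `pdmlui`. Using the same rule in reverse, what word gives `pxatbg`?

Two steps: reverse the string, then apply a Caesar shift of +12.
Undoing it on pxatbg: shift back: p−12=d, x−12=l, a−12=o, t−12=h, b−12=p, g−12=u → dlohpu; then reverse → uphold.

uphold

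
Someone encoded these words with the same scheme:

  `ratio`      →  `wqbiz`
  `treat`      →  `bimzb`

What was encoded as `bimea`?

sweat

The word is reversed, then every letter is shifted forward by 8.
Reversing it on bimea: shift back: b−8=t, i−8=a, m−8=e, e−8=w, a−8=s → taews; then reverse → sweat.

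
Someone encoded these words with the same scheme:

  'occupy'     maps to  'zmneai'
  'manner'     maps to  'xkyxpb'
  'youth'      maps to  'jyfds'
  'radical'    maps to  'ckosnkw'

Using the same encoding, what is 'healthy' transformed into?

solverj

Shifts by position in occupy: pos 0: o→z (+11), pos 1: c→m (+10), pos 2: c→n (+11), pos 3: u→e (+10) — repeating every 2. The shifts repeat in a cycle of length 2: positions 0,1,… shift by +11, +10, then the pattern repeats.
On healthy: h+11=s, e+10=o, a+11=l, l+10=v, t+11=e, h+10=r, y+11=j.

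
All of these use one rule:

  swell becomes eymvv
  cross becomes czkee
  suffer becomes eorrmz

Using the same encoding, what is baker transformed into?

xsqmz

s(18)→e(4) and w(22)→y(24) fit y≡5x+18 (mod 26); the inverse of 5 mod 26 is 21. Treating letters as 0–25, the rule is x ↦ 5x + 18 (mod 26).
On baker: b(1)→5·1+18≡23=x; a(0)→5·0+18≡18=s; k(10)→5·10+18≡16=q; e(4)→5·4+18≡12=m; r(17)→5·17+18≡25=z (all mod 26).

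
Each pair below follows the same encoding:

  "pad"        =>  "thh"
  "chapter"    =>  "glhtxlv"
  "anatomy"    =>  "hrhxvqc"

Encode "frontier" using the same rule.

The shift depends on letter class: consonant p→t is +4, but vowel a→h is +7. The rule splits by letter class: vowels +7, consonants +4.
For frontier: f(cons)+4=j, r(cons)+4=v, o(vowel)+7=v, n(cons)+4=r, t(cons)+4=x, i(vowel)+7=p, e(vowel)+7=l, r(cons)+4=v.

jvvrxplv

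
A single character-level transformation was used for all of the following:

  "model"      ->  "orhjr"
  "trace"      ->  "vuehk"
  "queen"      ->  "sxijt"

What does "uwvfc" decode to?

straw

Each letter shifts forward by (position + 2), i.e. 2, 3, 4, … — the shift grows by one for each successive letter.
Reversing it on uwvfc: u−2=s, w−3=t, v−4=r, f−5=a, c−6=w.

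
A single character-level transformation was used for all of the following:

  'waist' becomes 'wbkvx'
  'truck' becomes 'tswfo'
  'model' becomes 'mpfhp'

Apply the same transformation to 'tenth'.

tfpwl

Each letter shifts forward by its position index (0, 1, 2, …) — the shift grows by one for each successive letter.
For tenth: t+0=t, e+1=f, n+2=p, t+3=w, h+4=l.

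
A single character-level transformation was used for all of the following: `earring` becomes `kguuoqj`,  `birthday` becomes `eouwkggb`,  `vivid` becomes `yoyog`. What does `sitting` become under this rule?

vowwoqj

The shift depends on letter class: consonant r→u is +3, but vowel e→k is +6. Vowels shift forward by 6 and consonants shift forward by 3.
On sitting: s(cons)+3=v, i(vowel)+6=o, t(cons)+3=w, t(cons)+3=w, i(vowel)+6=o, n(cons)+3=q, g(cons)+3=j.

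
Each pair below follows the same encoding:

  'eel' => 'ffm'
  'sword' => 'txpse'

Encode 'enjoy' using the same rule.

fokpz

Compare letters: e→f is +1, e→f is +1, l→m is +1 — a constant shift. Every letter moves 1 place later in the alphabet, wrapping around z→a.
For enjoy: e+1=f, n+1=o, j+1=k, o+1=p, y+1=z.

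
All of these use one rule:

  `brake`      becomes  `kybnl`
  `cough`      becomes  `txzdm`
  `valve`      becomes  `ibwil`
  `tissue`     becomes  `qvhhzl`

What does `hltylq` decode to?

Treating letters as 0–25, the rule is x ↦ 9x + 1 (mod 26).
Reversing it on hltylq: h(7)→3·(7−1)≡18=s; l(11)→3·(11−1)≡4=e; t(19)→3·(19−1)≡2=c; y(24)→3·(24−1)≡17=r; l(11)→3·(11−1)≡4=e; q(16)→3·(16−1)≡19=t (all mod 26).

secret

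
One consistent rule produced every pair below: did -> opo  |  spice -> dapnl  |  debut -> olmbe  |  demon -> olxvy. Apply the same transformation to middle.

xpoowl

The shift depends on letter class: consonant d→o is +11, but vowel i→p is +7. The rule splits by letter class: vowels +7, consonants +11.
For middle: m(cons)+11=x, i(vowel)+7=p, d(cons)+11=o, d(cons)+11=o, l(cons)+11=w, e(vowel)+7=l.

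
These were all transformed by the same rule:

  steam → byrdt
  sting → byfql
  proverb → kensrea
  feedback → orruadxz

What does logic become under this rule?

This is an affine cipher: with a=0,…,z=25, each position x becomes (23x+3) mod 26.
For logic: l(11)→23·11+3≡22=w; o(14)→23·14+3≡13=n; g(6)→23·6+3≡11=l; i(8)→23·8+3≡5=f; c(2)→23·2+3≡23=x (all mod 26).

wnlfx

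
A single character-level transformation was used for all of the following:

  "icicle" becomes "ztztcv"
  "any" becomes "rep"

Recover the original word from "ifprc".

Each letter is shifted forward by 17 in the alphabet (a Caesar shift of +17).
Decoding ifprc: i−17=r, f−17=o, p−17=y, r−17=a, c−17=l.

royal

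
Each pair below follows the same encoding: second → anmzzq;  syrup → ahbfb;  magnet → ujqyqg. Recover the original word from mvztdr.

empire

In second: s→a is +8, e→n is +9, c→m is +10, o→z is +11 — the shift increases by 1 each position. Each letter shifts forward by (position + 8), i.e. 8, 9, 10, … — the shift grows by one for each successive letter.
Undoing it on mvztdr: m−8=e, v−9=m, z−10=p, t−11=i, d−12=r, r−13=e.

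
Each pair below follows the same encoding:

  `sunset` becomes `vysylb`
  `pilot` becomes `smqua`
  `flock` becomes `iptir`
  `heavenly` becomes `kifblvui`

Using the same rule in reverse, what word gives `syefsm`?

puzzle

In sunset: s→v is +3, u→y is +4, n→s is +5, s→y is +6 — the shift increases by 1 each position. Each letter shifts forward by (position + 3), i.e. 3, 4, 5, … — the shift grows by one for each successive letter.
Undoing it on syefsm: s−3=p, y−4=u, e−5=z, f−6=z, s−7=l, m−8=e.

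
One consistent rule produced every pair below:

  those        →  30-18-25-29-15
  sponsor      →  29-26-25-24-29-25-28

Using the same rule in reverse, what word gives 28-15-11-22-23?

realm

t is letter #20 and maps to 30: an offset of 10. The number is (letter's place in the alphabet, a=1) + 10.
Decoding 28-15-11-22-23: 28→(28−10)÷1=18=r, 15→(15−10)÷1=5=e, 11→(11−10)÷1=1=a, 22→(22−10)÷1=12=l, 23→(23−10)÷1=13=m.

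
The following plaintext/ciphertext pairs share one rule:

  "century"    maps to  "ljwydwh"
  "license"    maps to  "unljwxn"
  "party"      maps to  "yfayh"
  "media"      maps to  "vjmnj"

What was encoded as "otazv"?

forum

Shifts by position in century: pos 0: c→l (+9), pos 1: e→j (+5), pos 2: n→w (+9), pos 3: t→y (+5) — repeating every 2. A repeating key of period 2 is used — shifts +9, +5 over and over.
Reversing it on otazv: o−9=f, t−5=o, a−9=r, z−5=u, v−9=m.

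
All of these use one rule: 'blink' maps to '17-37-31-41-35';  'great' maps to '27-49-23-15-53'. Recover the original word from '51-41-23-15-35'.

b(#2)→17 and l(#12)→37: differences scale by 2, so n = 2·pos + 13. Each letter becomes 2×(its alphabet position, a=1..z=26) + 13.
Reversing it on 51-41-23-15-35: 51→(51−13)÷2=19=s, 41→(41−13)÷2=14=n, 23→(23−13)÷2=5=e, 15→(15−13)÷2=1=a, 35→(35−13)÷2=11=k.

sneak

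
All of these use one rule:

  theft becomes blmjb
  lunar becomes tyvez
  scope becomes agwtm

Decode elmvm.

where

Shifts by position in theft: pos 0: t→b (+8), pos 1: h→l (+4), pos 2: e→m (+8), pos 3: f→j (+4) — repeating every 2. It's a Vigenère-style cipher with numeric key [8,4]: position i shifts by key[i mod 2].
Reversing it on elmvm: e−8=w, l−4=h, m−8=e, v−4=r, m−8=e.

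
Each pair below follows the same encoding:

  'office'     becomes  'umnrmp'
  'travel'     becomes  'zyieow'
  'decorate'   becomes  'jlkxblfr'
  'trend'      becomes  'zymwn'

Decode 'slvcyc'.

mentor

In office: o→u is +6, f→m is +7, f→n is +8, i→r is +9 — the shift increases by 1 each position. The shift increases by 1 at each position, starting from +6: 6, 7, 8, ….
Decoding slvcyc: s−6=m, l−7=e, v−8=n, c−9=t, y−10=o, c−11=r.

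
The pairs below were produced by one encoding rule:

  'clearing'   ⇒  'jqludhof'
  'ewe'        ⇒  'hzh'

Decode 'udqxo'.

The output letters match the input read backwards, each shifted +3: clearing reversed is gniraelc. Two steps: reverse the string, then apply a Caesar shift of +3.
Decoding udqxo: shift back: u−3=r, d−3=a, q−3=n, x−3=u, o−3=l → ranul; then reverse → lunar.

lunar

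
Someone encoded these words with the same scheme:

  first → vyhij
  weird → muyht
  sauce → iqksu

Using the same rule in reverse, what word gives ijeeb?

Compare letters: f→v is +16, i→y is +16, r→h is +16 — a constant shift. This is a Caesar cipher with shift 16.
Decoding ijeeb: i−16=s, j−16=t, e−16=o, e−16=o, b−16=l.

stool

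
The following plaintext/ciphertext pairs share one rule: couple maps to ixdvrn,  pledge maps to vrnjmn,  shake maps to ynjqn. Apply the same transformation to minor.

The shift depends on letter class: consonant c→i is +6, but vowel o→x is +9. Vowels shift forward by 9 and consonants shift forward by 6.
On minor: m(cons)+6=s, i(vowel)+9=r, n(cons)+6=t, o(vowel)+9=x, r(cons)+6=x.

srtxx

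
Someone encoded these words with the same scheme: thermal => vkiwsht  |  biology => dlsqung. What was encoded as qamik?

oxide

In thermal: t→v is +2, h→k is +3, e→i is +4, r→w is +5 — the shift increases by 1 each position. The shift increases by 1 at each position, starting from +2: 2, 3, 4, ….
Decoding qamik: q−2=o, a−3=x, m−4=i, i−5=d, k−6=e.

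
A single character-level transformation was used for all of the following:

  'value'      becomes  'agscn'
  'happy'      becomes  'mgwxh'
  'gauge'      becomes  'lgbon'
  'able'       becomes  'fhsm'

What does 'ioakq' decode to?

ditch

In value: v→a is +5, a→g is +6, l→s is +7, u→c is +8 — the shift increases by 1 each position. Each letter shifts forward by (position + 5), i.e. 5, 6, 7, … — the shift grows by one for each successive letter.
Reversing it on ioakq: i−5=d, o−6=i, a−7=t, k−8=c, q−9=h.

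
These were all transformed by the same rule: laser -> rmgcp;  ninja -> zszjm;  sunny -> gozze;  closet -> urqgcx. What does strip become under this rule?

gxpsh

This is an affine cipher: with a=0,…,z=25, each position x becomes (17x+12) mod 26.
Applying it to strip: s(18)→17·18+12≡6=g; t(19)→17·19+12≡23=x; r(17)→17·17+12≡15=p; i(8)→17·8+12≡18=s; p(15)→17·15+12≡7=h (all mod 26).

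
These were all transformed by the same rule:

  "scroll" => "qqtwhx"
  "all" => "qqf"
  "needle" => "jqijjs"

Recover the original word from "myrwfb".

Read the word backwards and shift each letter +5.
Reversing it on myrwfb: shift back: m−5=h, y−5=t, r−5=m, w−5=r, f−5=a, b−5=w → htmraw; then reverse → warmth.

warmth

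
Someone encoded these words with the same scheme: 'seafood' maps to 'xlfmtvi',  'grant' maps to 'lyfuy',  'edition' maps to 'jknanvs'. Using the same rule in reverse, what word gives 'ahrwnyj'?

Shifts by position in seafood: pos 0: s→x (+5), pos 1: e→l (+7), pos 2: a→f (+5), pos 3: f→m (+7) — repeating every 2. It's a Vigenère-style cipher with numeric key [5,7]: position i shifts by key[i mod 2].
Decoding ahrwnyj: a−5=v, h−7=a, r−5=m, w−7=p, n−5=i, y−7=r, j−5=e.

vampire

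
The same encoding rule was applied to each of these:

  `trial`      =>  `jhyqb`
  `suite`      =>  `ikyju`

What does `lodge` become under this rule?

Compare letters: t→j is +16, r→h is +16, i→y is +16 — a constant shift. It's a constant shift of +16 (ROT16).
Applying it to lodge: l+16=b, o+16=e, d+16=t, g+16=w, e+16=u.

betwu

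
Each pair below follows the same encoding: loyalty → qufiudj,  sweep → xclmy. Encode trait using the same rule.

yxhqc

Letter i (0-indexed) is shifted by i+5, so successive shifts are 5, 6, 7, ….
On trait: t+5=y, r+6=x, a+7=h, i+8=q, t+9=c.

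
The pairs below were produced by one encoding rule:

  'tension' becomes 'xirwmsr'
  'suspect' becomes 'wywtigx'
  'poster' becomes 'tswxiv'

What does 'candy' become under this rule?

Compare letters: t→x is +4, e→i is +4, n→r is +4 — a constant shift. This is a Caesar cipher with shift 4.
On candy: c+4=g, a+4=e, n+4=r, d+4=h, y+4=c.

gerhc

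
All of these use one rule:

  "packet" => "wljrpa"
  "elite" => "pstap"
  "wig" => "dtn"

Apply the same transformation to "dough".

kzfno

The shift depends on letter class: consonant p→w is +7, but vowel a→l is +11. Two shifts are in play — +11 for a/e/i/o/u, +7 for every other letter.
Applying it to dough: d(cons)+7=k, o(vowel)+11=z, u(vowel)+11=f, g(cons)+7=n, h(cons)+7=o.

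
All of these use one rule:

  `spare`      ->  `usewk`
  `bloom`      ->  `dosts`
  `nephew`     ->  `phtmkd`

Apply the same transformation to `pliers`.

romjxz

In spare: s→u is +2, p→s is +3, a→e is +4, r→w is +5 — the shift increases by 1 each position. Letter i (0-indexed) is shifted by i+2, so successive shifts are 2, 3, 4, ….
For pliers: p+2=r, l+3=o, i+4=m, e+5=j, r+6=x, s+7=z.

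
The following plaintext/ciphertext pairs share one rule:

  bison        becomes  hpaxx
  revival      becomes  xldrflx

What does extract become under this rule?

In bison: b→h is +6, i→p is +7, s→a is +8, o→x is +9 — the shift increases by 1 each position. Letter i (0-indexed) is shifted by i+6, so successive shifts are 6, 7, 8, ….
Applying it to extract: e+6=k, x+7=e, t+8=b, r+9=a, a+10=k, c+11=n, t+12=f.

kebaknf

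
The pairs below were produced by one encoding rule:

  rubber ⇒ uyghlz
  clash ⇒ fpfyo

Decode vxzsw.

In rubber: r→u is +3, u→y is +4, b→g is +5, b→h is +6 — the shift increases by 1 each position. Letter i (0-indexed) is shifted by i+3, so successive shifts are 3, 4, 5, ….
Decoding vxzsw: v−3=s, x−4=t, z−5=u, s−6=m, w−7=p.

stump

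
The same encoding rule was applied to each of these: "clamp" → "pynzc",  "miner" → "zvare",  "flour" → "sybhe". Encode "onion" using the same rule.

Compare letters: c→p is +13, l→y is +13, a→n is +13 — a constant shift. Every letter moves 13 places later in the alphabet, wrapping around z→a.
Applying it to onion: o+13=b, n+13=a, i+13=v, o+13=b, n+13=a.

bavba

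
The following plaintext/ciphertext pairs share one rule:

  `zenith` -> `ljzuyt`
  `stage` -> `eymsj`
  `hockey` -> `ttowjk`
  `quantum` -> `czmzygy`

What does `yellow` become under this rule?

kjxxti

The shifts repeat in a cycle of length 3: positions 0,1,… shift by +12, +5, +12, then the pattern repeats.
For yellow: y+12=k, e+5=j, l+12=x, l+12=x, o+5=t, w+12=i.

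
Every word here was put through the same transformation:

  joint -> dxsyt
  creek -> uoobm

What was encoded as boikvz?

The output letters match the input read backwards, each shifted +10: joint reversed is tnioj. Read the word backwards and shift each letter +10.
Decoding boikvz: shift back: b−10=r, o−10=e, i−10=y, k−10=a, v−10=l, z−10=p → reyalp; then reverse → player.

player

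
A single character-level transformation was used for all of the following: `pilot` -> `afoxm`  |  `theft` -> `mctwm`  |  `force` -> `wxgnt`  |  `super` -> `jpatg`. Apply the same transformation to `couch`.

p(15)→a(0) and i(8)→f(5) fit y≡3x+7 (mod 26); the inverse of 3 mod 26 is 9. Each letter's alphabet position (a=0..z=25) is mapped through 3·x+7 mod 26 — an affine cipher.
For couch: c(2)→3·2+7≡13=n; o(14)→3·14+7≡23=x; u(20)→3·20+7≡15=p; c(2)→3·2+7≡13=n; h(7)→3·7+7≡2=c (all mod 26).

nxpnc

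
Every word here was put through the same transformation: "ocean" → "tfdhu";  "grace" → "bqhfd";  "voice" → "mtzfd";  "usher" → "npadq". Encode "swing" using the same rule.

Each letter's alphabet position (a=0..z=25) is mapped through 25·x+7 mod 26 — an affine cipher.
For swing: s(18)→25·18+7≡15=p; w(22)→25·22+7≡11=l; i(8)→25·8+7≡25=z; n(13)→25·13+7≡20=u; g(6)→25·6+7≡1=b (all mod 26).

plzub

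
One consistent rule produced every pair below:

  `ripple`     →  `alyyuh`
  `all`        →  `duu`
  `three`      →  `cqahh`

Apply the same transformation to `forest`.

orahbc

The shift depends on letter class: consonant r→a is +9, but vowel i→l is +3. The rule splits by letter class: vowels +3, consonants +9.
Applying it to forest: f(cons)+9=o, o(vowel)+3=r, r(cons)+9=a, e(vowel)+3=h, s(cons)+9=b, t(cons)+9=c.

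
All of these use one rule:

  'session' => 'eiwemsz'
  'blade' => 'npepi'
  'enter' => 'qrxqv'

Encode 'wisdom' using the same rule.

It's a Vigenère-style cipher with numeric key [12,4,4]: position i shifts by key[i mod 3].
For wisdom: w+12=i, i+4=m, s+4=w, d+12=p, o+4=s, m+4=q.

imwpsq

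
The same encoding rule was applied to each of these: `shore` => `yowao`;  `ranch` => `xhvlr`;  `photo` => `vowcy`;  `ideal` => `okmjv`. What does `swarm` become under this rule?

ydiaw

In shore: s→y is +6, h→o is +7, o→w is +8, r→a is +9 — the shift increases by 1 each position. Letter i (0-indexed) is shifted by i+6, so successive shifts are 6, 7, 8, ….
Applying it to swarm: s+6=y, w+7=d, a+8=i, r+9=a, m+10=w.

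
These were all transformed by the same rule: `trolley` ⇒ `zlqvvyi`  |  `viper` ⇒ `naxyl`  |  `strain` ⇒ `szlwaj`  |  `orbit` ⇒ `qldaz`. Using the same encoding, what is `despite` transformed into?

rysxazy

t(19)→z(25) and r(17)→l(11) fit y≡7x+22 (mod 26); the inverse of 7 mod 26 is 15. This is an affine cipher: with a=0,…,z=25, each position x becomes (7x+22) mod 26.
Applying it to despite: d(3)→7·3+22≡17=r; e(4)→7·4+22≡24=y; s(18)→7·18+22≡18=s; p(15)→7·15+22≡23=x; i(8)→7·8+22≡0=a; t(19)→7·19+22≡25=z; e(4)→7·4+22≡24=y (all mod 26).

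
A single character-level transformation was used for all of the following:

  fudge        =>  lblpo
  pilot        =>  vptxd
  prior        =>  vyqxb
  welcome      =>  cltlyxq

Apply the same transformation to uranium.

In fudge: f→l is +6, u→b is +7, d→l is +8, g→p is +9 — the shift increases by 1 each position. Each letter shifts forward by (position + 6), i.e. 6, 7, 8, … — the shift grows by one for each successive letter.
On uranium: u+6=a, r+7=y, a+8=i, n+9=w, i+10=s, u+11=f, m+12=y.

ayiwsfy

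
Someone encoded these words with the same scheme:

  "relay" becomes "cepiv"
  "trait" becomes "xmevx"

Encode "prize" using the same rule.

idmvt

The word is reversed, then every letter is shifted forward by 4.
For prize: reverse → ezirp; then shift: e+4=i, z+4=d, i+4=m, r+4=v, p+4=t.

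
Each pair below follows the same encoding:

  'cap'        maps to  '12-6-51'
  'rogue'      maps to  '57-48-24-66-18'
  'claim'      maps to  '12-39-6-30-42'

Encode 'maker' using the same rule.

c(#3)→12 and a(#1)→6: differences scale by 3, so n = 3·pos + 3. Each letter becomes 3×(its alphabet position, a=1..z=26) + 3.
For maker: m=13→42, a=1→6, k=11→36, e=5→18, r=18→57.

42-6-36-18-57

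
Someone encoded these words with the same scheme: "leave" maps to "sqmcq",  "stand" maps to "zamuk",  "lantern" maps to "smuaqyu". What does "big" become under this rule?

The shift depends on letter class: consonant l→s is +7, but vowel e→q is +12. Vowels shift forward by 12 and consonants shift forward by 7.
On big: b(cons)+7=i, i(vowel)+12=u, g(cons)+7=n.

iun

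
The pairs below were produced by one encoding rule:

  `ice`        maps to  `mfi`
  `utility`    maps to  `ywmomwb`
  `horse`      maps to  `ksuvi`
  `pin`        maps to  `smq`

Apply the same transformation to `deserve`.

giviuyi

Two shifts are in play — +4 for a/e/i/o/u, +3 for every other letter.
On deserve: d(cons)+3=g, e(vowel)+4=i, s(cons)+3=v, e(vowel)+4=i, r(cons)+3=u, v(cons)+3=y, e(vowel)+4=i.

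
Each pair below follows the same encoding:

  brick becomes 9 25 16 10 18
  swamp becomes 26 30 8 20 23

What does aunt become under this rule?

8 28 21 27

The number is (letter's place in the alphabet, a=1) + 7.
For aunt: a=1→8, u=21→28, n=14→21, t=20→27.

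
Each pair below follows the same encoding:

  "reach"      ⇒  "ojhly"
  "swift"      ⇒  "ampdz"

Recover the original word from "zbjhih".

The output letters match the input read backwards, each shifted +7: reach reversed is hcaer. The word is reversed, then every letter is shifted forward by 7.
Decoding zbjhih: shift back: z−7=s, b−7=u, j−7=c, h−7=a, i−7=b, h−7=a → sucaba; then reverse → abacus.

abacus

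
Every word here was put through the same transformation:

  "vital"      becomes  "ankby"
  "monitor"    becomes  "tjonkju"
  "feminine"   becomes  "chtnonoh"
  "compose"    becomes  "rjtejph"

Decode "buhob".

Treating letters as 0–25, the rule is x ↦ 21x + 1 (mod 26).
Undoing it on buhob: b(1)→5·(1−1)≡0=a; u(20)→5·(20−1)≡17=r; h(7)→5·(7−1)≡4=e; o(14)→5·(14−1)≡13=n; b(1)→5·(1−1)≡0=a (all mod 26).

arena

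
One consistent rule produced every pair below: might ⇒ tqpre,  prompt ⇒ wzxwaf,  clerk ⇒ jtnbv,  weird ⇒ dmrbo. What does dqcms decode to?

witch

The shift increases by 1 at each position, starting from +7: 7, 8, 9, ….
Decoding dqcms: d−7=w, q−8=i, c−9=t, m−10=c, s−11=h.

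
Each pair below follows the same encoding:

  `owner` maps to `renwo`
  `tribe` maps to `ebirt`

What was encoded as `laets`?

The output letters match the input read backwards: owner reversed is renwo. It's just the letters in reverse order.
Decoding laets: then reverse → steal.

steal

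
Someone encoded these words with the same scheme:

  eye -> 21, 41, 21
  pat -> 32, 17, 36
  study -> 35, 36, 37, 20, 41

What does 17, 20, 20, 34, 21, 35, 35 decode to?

e is letter #5 and maps to 21: an offset of 16. The number is (letter's place in the alphabet, a=1) + 16.
Reversing it on 17, 20, 20, 34, 21, 35, 35: 17→(17−16)÷1=1=a, 20→(20−16)÷1=4=d, 20→(20−16)÷1=4=d, 34→(34−16)÷1=18=r, 21→(21−16)÷1=5=e, 35→(35−16)÷1=19=s, 35→(35−16)÷1=19=s.

address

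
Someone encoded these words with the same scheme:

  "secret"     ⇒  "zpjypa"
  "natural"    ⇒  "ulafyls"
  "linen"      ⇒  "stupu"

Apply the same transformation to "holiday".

ozstklf

Two shifts are in play — +11 for a/e/i/o/u, +7 for every other letter.
Applying it to holiday: h(cons)+7=o, o(vowel)+11=z, l(cons)+7=s, i(vowel)+11=t, d(cons)+7=k, a(vowel)+11=l, y(cons)+7=f.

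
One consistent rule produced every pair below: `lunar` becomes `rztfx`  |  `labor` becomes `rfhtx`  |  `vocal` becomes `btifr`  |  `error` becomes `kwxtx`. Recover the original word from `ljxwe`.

ferry

It's a Vigenère-style cipher with numeric key [6,5]: position i shifts by key[i mod 2].
Undoing it on ljxwe: l−6=f, j−5=e, x−6=r, w−5=r, e−6=y.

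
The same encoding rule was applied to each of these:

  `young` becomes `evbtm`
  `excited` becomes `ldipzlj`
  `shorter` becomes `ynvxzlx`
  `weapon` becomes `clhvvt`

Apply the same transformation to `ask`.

hyq

The shift depends on letter class: consonant y→e is +6, but vowel o→v is +7. Two shifts are in play — +7 for a/e/i/o/u, +6 for every other letter.
On ask: a(vowel)+7=h, s(cons)+6=y, k(cons)+6=q.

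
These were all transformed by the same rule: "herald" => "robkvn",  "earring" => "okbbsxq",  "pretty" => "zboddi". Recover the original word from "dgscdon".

twisted

Compare letters: h→r is +10, e→o is +10, r→b is +10 — a constant shift. This is a Caesar cipher with shift 10.
Reversing it on dgscdon: d−10=t, g−10=w, s−10=i, c−10=s, d−10=t, o−10=e, n−10=d.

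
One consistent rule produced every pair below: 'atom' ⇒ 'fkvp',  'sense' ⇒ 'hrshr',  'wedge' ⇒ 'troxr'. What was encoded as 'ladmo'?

child

Treating letters as 0–25, the rule is x ↦ 3x + 5 (mod 26).
Undoing it on ladmo: l(11)→9·(11−5)≡2=c; a(0)→9·(0−5)≡7=h; d(3)→9·(3−5)≡8=i; m(12)→9·(12−5)≡11=l; o(14)→9·(14−5)≡3=d (all mod 26).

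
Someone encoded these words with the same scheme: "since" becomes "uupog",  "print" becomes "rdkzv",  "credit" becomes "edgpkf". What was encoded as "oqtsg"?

Shifts by position in since: pos 0: s→u (+2), pos 1: i→u (+12), pos 2: n→p (+2), pos 3: c→o (+12) — repeating every 2. It's a Vigenère-style cipher with numeric key [2,12]: position i shifts by key[i mod 2].
Undoing it on oqtsg: o−2=m, q−12=e, t−2=r, s−12=g, g−2=e.

merge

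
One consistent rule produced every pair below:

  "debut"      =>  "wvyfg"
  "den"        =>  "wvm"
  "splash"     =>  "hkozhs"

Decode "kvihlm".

This is the alphabet-reversal cipher (Atbash): a becomes z, b becomes y, etc.
Undoing it on kvihlm: k↔p, v↔e, i↔r, h↔s, l↔o, m↔n.

person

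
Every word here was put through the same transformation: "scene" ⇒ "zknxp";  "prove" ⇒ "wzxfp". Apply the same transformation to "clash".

jtjcs

In scene: s→z is +7, c→k is +8, e→n is +9, n→x is +10 — the shift increases by 1 each position. Each letter shifts forward by (position + 7), i.e. 7, 8, 9, … — the shift grows by one for each successive letter.
Applying it to clash: c+7=j, l+8=t, a+9=j, s+10=c, h+11=s.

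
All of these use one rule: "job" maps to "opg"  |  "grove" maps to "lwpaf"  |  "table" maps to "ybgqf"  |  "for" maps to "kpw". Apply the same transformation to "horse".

The shift depends on letter class: consonant j→o is +5, but vowel o→p is +1. Two shifts are in play — +1 for a/e/i/o/u, +5 for every other letter.
On horse: h(cons)+5=m, o(vowel)+1=p, r(cons)+5=w, s(cons)+5=x, e(vowel)+1=f.

mpwxf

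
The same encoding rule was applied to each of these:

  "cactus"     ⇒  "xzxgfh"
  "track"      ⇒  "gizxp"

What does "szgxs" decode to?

Each pair mirrors across the alphabet (c↔x, a↔z, c↔x): positions sum to 25. This is the alphabet-reversal cipher (Atbash): a becomes z, b becomes y, etc.
Decoding szgxs: s↔h, z↔a, g↔t, x↔c, s↔h.

hatch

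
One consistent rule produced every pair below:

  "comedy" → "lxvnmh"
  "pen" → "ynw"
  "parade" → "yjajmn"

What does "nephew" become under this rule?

wnyqnf

This is a Caesar cipher with shift 9.
Applying it to nephew: n+9=w, e+9=n, p+9=y, h+9=q, e+9=n, w+9=f.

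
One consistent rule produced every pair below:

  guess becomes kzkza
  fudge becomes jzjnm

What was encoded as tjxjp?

perch

The shift increases by 1 at each position, starting from +4: 4, 5, 6, ….
Undoing it on tjxjp: t−4=p, j−5=e, x−6=r, j−7=c, p−8=h.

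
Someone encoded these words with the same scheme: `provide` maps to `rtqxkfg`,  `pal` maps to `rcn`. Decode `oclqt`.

Compare letters: p→r is +2, r→t is +2, o→q is +2 — a constant shift. Each letter is shifted forward by 2 in the alphabet (a Caesar shift of +2).
Decoding oclqt: o−2=m, c−2=a, l−2=j, q−2=o, t−2=r.

major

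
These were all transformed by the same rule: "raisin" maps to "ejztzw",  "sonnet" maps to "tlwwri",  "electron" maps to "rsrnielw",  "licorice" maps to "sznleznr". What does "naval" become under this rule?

r(17)→e(4) and a(0)→j(9) fit y≡15x+9 (mod 26); the inverse of 15 mod 26 is 7. Each letter's alphabet position (a=0..z=25) is mapped through 15·x+9 mod 26 — an affine cipher.
On naval: n(13)→15·13+9≡22=w; a(0)→15·0+9≡9=j; v(21)→15·21+9≡12=m; a(0)→15·0+9≡9=j; l(11)→15·11+9≡18=s (all mod 26).

wjmjs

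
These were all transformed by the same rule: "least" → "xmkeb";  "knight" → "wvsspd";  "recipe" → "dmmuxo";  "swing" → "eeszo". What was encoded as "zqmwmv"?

nickel

Shifts by position in least: pos 0: l→x (+12), pos 1: e→m (+8), pos 2: a→k (+10), pos 3: s→e (+12), pos 4: t→b (+8) — repeating every 3. A repeating key of period 3 is used — shifts +12, +8, +10 over and over.
Reversing it on zqmwmv: z−12=n, q−8=i, m−10=c, w−12=k, m−8=e, v−10=l.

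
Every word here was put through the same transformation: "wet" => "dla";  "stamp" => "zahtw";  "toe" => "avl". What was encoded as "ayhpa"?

Compare letters: w→d is +7, e→l is +7, t→a is +7 — a constant shift. This is a Caesar cipher with shift 7.
Decoding ayhpa: a−7=t, y−7=r, h−7=a, p−7=i, a−7=t.

trait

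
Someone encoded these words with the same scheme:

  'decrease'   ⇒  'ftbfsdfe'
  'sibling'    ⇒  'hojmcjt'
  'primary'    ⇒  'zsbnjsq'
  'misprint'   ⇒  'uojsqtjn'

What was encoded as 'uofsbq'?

The output letters match the input read backwards, each shifted +1: decrease reversed is esaerced. Read the word backwards and shift each letter +1.
Reversing it on uofsbq: shift back: u−1=t, o−1=n, f−1=e, s−1=r, b−1=a, q−1=p → tnerap; then reverse → parent.

parent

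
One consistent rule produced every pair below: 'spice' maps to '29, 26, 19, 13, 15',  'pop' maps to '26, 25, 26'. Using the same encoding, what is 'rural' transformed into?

28, 31, 28, 11, 22

s is letter #19 and maps to 29: an offset of 10. Letters become their 1-based position plus 10 (so a→11, b→12, …).
On rural: r=18→28, u=21→31, r=18→28, a=1→11, l=12→22.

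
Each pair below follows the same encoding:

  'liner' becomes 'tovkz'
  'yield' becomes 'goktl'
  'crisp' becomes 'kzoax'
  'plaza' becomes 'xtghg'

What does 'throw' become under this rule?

bpzue

The shift depends on letter class: consonant l→t is +8, but vowel i→o is +6. The rule splits by letter class: vowels +6, consonants +8.
On throw: t(cons)+8=b, h(cons)+8=p, r(cons)+8=z, o(vowel)+6=u, w(cons)+8=e.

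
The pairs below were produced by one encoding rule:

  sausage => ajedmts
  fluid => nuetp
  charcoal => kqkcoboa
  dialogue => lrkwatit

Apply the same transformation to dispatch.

In sausage: s→a is +8, a→j is +9, u→e is +10, s→d is +11 — the shift increases by 1 each position. Letter i (0-indexed) is shifted by i+8, so successive shifts are 8, 9, 10, ….
On dispatch: d+8=l, i+9=r, s+10=c, p+11=a, a+12=m, t+13=g, c+14=q, h+15=w.

lrcamgqw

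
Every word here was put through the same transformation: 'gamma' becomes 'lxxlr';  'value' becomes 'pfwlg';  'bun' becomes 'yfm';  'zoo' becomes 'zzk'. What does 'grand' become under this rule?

The output letters match the input read backwards, each shifted +11: gamma reversed is ammag. Read the word backwards and shift each letter +11.
On grand: reverse → dnarg; then shift: d+11=o, n+11=y, a+11=l, r+11=c, g+11=r.

oylcr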